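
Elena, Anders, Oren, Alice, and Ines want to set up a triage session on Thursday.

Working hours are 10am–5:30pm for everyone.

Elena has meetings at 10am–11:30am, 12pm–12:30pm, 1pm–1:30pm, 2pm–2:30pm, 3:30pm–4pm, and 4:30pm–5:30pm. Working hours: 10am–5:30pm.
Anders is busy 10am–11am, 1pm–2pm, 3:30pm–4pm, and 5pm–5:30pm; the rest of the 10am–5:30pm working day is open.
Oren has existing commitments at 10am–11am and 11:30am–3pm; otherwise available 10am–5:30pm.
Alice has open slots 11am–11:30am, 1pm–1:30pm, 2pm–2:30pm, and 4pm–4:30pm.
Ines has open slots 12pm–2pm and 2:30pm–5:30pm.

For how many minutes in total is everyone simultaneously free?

30 minutes

Elena free within 10:00–17:30: 11:30–12:00, 12:30–13:00, 13:30–14:00, 14:30–15:30, 16:00–16:30.
Anders free within 10:00–17:30: 11:00–13:00, 14:00–15:30, 16:00–17:00.
Oren free within 10:00–17:30: 11:00–11:30, 15:00–17:30.
Elena ∩ Anders: 11:30–12:00, 12:30–13:00, 14:30–15:30, 16:00–16:30.
Elena ∩ Anders ∩ Oren: 15:00–15:30, 16:00–16:30.
Elena ∩ Anders ∩ Oren ∩ Alice: 16:00–16:30.
Elena ∩ Anders ∩ Oren ∩ Alice ∩ Ines: 16:00–16:30.
Total common minutes: 30.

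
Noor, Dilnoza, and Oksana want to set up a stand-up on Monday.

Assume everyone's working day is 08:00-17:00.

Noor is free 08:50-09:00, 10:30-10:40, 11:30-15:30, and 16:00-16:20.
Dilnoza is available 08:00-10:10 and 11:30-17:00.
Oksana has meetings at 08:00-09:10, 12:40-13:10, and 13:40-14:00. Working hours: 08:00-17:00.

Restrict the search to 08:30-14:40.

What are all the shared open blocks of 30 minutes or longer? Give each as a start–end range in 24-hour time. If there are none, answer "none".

Oksana free within 08:00–17:00: 09:10–12:40, 13:10–13:40, 14:00–17:00.
Noor ∩ Dilnoza: 08:50–09:00, 11:30–15:30, 16:00–16:20.
Noor ∩ Dilnoza ∩ Oksana: 11:30–12:40, 13:10–13:40, 14:00–15:30, 16:00–16:20.
Restricted to 08:30–14:40: 11:30–12:40, 13:10–13:40, 14:00–14:40.
Windows ≥ 30 min: 11:30–12:40, 13:10–13:40, 14:00–14:40.

11:30–12:40, 13:10–13:40, 14:00–14:40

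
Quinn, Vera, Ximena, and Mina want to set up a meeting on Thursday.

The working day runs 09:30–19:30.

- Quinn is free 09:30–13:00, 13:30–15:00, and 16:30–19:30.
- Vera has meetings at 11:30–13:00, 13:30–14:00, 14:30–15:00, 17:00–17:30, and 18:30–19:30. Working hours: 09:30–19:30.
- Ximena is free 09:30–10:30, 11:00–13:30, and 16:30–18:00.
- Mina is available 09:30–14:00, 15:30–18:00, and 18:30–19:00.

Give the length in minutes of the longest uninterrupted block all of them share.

Vera free within 09:30–19:30: 09:30–11:30, 13:00–13:30, 14:00–14:30, 15:00–17:00, 17:30–18:30.
Quinn ∩ Vera: 09:30–11:30, 14:00–14:30, 16:30–17:00, 17:30–18:30.
Quinn ∩ Vera ∩ Ximena: 09:30–10:30, 11:00–11:30, 16:30–17:00, 17:30–18:00.
Quinn ∩ Vera ∩ Ximena ∩ Mina: 09:30–10:30, 11:00–11:30, 16:30–17:00, 17:30–18:00.
Common window lengths: 60, 30, 30, 30 min; longest is 60.

60 minutes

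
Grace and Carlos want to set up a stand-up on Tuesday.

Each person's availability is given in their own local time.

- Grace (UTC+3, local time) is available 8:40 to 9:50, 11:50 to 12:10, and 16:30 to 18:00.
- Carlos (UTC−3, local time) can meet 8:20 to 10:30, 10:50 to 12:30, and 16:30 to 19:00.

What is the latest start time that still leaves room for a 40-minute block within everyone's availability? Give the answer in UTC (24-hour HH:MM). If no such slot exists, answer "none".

Grace → UTC: 05:40–06:50, 08:50–09:10, 13:30–15:00.
Carlos → UTC: 11:20–13:30, 13:50–15:30, 19:30–22:00.
Grace ∩ Carlos: 13:50–15:00.
Windows ≥ 40 min: 13:50–15:00.
Latest start in the last window 13:50–15:00 is 15:00 − 40 min = 14:20.

14:20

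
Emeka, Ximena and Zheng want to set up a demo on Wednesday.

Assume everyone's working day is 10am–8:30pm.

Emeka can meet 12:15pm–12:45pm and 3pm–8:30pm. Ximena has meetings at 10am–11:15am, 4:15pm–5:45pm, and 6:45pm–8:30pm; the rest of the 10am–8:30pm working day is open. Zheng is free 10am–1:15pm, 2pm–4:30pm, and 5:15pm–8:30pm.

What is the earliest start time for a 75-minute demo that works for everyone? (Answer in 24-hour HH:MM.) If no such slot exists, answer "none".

15:00

Ximena free within 10:00–20:30: 11:15–16:15, 17:45–18:45.
Emeka ∩ Ximena: 12:15–12:45, 15:00–16:15, 17:45–18:45.
Emeka ∩ Ximena ∩ Zheng: 12:15–12:45, 15:00–16:15, 17:45–18:45.
Windows ≥ 75 min: 15:00–16:15.
Earliest such window starts at 15:00.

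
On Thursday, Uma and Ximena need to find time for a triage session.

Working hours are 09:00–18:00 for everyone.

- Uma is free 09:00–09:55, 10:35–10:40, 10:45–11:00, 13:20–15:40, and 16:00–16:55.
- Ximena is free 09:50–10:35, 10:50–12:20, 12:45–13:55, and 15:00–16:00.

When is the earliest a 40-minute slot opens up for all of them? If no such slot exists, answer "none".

15:00

Uma ∩ Ximena: 09:50–09:55, 10:50–11:00, 13:20–13:55, 15:00–15:40.
Windows ≥ 40 min: 15:00–15:40.
Earliest such window starts at 15:00.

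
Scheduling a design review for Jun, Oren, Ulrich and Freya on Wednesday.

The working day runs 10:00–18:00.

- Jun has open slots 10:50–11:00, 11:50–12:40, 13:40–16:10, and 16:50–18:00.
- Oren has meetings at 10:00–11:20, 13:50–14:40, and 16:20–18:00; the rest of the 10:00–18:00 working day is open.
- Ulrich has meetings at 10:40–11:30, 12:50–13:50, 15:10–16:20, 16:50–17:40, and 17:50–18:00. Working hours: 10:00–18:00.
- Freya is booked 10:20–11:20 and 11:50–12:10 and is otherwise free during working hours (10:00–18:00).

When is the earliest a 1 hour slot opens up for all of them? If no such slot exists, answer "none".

Oren free within 10:00–18:00: 11:20–13:50, 14:40–16:20.
Ulrich free within 10:00–18:00: 10:00–10:40, 11:30–12:50, 13:50–15:10, 16:20–16:50, 17:40–17:50.
Freya free within 10:00–18:00: 10:00–10:20, 11:20–11:50, 12:10–18:00.
Jun ∩ Oren: 11:50–12:40, 13:40–13:50, 14:40–16:10.
Jun ∩ Oren ∩ Ulrich: 11:50–12:40, 14:40–15:10.
Jun ∩ Oren ∩ Ulrich ∩ Freya: 12:10–12:40, 14:40–15:10.
Windows ≥ 60 min: (none).

none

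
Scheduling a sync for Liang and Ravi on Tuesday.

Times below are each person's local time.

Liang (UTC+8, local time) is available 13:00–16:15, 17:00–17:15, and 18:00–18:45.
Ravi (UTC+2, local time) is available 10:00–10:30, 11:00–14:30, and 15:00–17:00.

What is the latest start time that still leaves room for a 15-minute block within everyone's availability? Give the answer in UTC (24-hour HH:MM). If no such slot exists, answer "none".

10:30

Liang → UTC: 05:00–08:15, 09:00–09:15, 10:00–10:45.
Ravi → UTC: 08:00–08:30, 09:00–12:30, 13:00–15:00.
Liang ∩ Ravi: 08:00–08:15, 09:00–09:15, 10:00–10:45.
Windows ≥ 15 min: 08:00–08:15, 09:00–09:15, 10:00–10:45.
Latest start in the last window 10:00–10:45 is 10:45 − 15 min = 10:30.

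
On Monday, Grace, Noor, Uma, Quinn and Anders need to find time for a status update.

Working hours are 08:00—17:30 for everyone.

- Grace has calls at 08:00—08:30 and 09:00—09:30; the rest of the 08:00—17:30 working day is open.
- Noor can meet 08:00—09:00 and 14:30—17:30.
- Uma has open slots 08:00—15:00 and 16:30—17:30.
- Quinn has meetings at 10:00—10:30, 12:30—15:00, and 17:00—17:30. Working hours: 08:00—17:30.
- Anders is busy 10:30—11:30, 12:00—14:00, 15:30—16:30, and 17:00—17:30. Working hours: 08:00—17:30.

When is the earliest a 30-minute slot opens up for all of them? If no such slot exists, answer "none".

08:30

Grace free within 08:00–17:30: 08:30–09:00, 09:30–17:30.
Quinn free within 08:00–17:30: 08:00–10:00, 10:30–12:30, 15:00–17:00.
Anders free within 08:00–17:30: 08:00–10:30, 11:30–12:00, 14:00–15:30, 16:30–17:00.
Grace ∩ Noor: 08:30–09:00, 14:30–17:30.
Grace ∩ Noor ∩ Uma: 08:30–09:00, 14:30–15:00, 16:30–17:30.
Grace ∩ Noor ∩ Uma ∩ Quinn: 08:30–09:00, 16:30–17:00.
Grace ∩ Noor ∩ Uma ∩ Quinn ∩ Anders: 08:30–09:00, 16:30–17:00.
Windows ≥ 30 min: 08:30–09:00, 16:30–17:00.
Earliest such window starts at 08:30.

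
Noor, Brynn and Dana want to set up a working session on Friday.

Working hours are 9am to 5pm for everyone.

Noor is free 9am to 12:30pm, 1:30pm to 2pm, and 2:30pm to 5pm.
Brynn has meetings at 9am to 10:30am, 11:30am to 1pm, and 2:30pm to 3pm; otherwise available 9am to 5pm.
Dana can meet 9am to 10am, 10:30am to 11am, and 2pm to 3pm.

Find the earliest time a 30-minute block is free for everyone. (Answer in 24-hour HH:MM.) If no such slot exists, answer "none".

10:30

Brynn free within 09:00–17:00: 10:30–11:30, 13:00–14:30, 15:00–17:00.
Noor ∩ Brynn: 10:30–11:30, 13:30–14:00, 15:00–17:00.
Noor ∩ Brynn ∩ Dana: 10:30–11:00.
Windows ≥ 30 min: 10:30–11:00.
Earliest such window starts at 10:30.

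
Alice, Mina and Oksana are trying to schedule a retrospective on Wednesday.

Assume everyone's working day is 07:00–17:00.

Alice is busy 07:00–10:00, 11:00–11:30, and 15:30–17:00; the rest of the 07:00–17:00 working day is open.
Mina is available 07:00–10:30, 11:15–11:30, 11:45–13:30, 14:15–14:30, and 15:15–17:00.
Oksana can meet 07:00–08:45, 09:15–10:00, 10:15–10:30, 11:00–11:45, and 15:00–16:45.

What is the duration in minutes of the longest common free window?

Alice free within 07:00–17:00: 10:00–11:00, 11:30–15:30.
Alice ∩ Mina: 10:00–10:30, 11:45–13:30, 14:15–14:30, 15:15–15:30.
Alice ∩ Mina ∩ Oksana: 10:15–10:30, 15:15–15:30.
Common window lengths: 15, 15 min; longest is 15.

15 minutes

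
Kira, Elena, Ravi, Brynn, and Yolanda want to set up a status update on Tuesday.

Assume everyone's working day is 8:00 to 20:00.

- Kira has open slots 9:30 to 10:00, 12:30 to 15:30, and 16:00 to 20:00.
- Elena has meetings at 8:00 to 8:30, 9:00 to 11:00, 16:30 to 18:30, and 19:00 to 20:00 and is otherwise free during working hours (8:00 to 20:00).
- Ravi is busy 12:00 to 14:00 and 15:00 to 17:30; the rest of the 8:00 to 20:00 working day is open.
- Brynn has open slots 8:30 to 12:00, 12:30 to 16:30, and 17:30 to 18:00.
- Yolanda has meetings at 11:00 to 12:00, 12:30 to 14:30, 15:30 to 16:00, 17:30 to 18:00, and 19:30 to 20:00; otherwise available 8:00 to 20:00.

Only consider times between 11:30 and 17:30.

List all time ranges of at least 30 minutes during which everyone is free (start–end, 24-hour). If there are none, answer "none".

Elena free within 08:00–20:00: 08:30–09:00, 11:00–16:30, 18:30–19:00.
Ravi free within 08:00–20:00: 08:00–12:00, 14:00–15:00, 17:30–20:00.
Yolanda free within 08:00–20:00: 08:00–11:00, 12:00–12:30, 14:30–15:30, 16:00–17:30, 18:00–19:30.
Kira ∩ Elena: 12:30–15:30, 16:00–16:30, 18:30–19:00.
Kira ∩ Elena ∩ Ravi: 14:00–15:00, 18:30–19:00.
Kira ∩ Elena ∩ Ravi ∩ Brynn: 14:00–15:00.
Kira ∩ Elena ∩ Ravi ∩ Brynn ∩ Yolanda: 14:30–15:00.
Restricted to 11:30–17:30: 14:30–15:00.
Windows ≥ 30 min: 14:30–15:00.

14:30–15:00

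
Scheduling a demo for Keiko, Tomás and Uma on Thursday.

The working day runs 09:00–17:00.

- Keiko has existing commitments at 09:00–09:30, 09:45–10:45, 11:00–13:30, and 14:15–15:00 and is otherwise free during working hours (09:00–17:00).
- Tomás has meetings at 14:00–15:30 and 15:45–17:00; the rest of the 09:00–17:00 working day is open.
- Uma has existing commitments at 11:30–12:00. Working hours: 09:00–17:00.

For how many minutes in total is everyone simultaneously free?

75 minutes

Keiko free within 09:00–17:00: 09:30–09:45, 10:45–11:00, 13:30–14:15, 15:00–17:00.
Tomás free within 09:00–17:00: 09:00–14:00, 15:30–15:45.
Uma free within 09:00–17:00: 09:00–11:30, 12:00–17:00.
Keiko ∩ Tomás: 09:30–09:45, 10:45–11:00, 13:30–14:00, 15:30–15:45.
Keiko ∩ Tomás ∩ Uma: 09:30–09:45, 10:45–11:00, 13:30–14:00, 15:30–15:45.
Total common minutes: 15 + 15 + 30 + 15 = 75.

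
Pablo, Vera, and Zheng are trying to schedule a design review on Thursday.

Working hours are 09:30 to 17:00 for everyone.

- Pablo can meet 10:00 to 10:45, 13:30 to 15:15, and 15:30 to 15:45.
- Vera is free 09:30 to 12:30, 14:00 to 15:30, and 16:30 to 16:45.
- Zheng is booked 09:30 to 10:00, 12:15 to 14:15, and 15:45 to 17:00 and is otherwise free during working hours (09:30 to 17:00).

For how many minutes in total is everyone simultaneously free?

Zheng free within 09:30–17:00: 10:00–12:15, 14:15–15:45.
Pablo ∩ Vera: 10:00–10:45, 14:00–15:15.
Pablo ∩ Vera ∩ Zheng: 10:00–10:45, 14:15–15:15.
Total common minutes: 45 + 60 = 105.

105 minutes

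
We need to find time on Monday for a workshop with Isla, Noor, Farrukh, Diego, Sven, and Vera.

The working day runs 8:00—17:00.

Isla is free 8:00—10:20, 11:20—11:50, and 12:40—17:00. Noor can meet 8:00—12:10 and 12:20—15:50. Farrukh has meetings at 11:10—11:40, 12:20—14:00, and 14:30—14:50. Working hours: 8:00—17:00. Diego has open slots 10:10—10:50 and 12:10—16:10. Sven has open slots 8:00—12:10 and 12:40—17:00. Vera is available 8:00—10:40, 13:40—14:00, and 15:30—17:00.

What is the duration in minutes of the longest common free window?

20 minutes

Farrukh free within 08:00–17:00: 08:00–11:10, 11:40–12:20, 14:00–14:30, 14:50–17:00.
Isla ∩ Noor: 08:00–10:20, 11:20–11:50, 12:40–15:50.
Isla ∩ Noor ∩ Farrukh: 08:00–10:20, 11:40–11:50, 14:00–14:30, 14:50–15:50.
Isla ∩ Noor ∩ Farrukh ∩ Diego: 10:10–10:20, 14:00–14:30, 14:50–15:50.
Isla ∩ Noor ∩ Farrukh ∩ Diego ∩ Sven: 10:10–10:20, 14:00–14:30, 14:50–15:50.
Isla ∩ Noor ∩ Farrukh ∩ Diego ∩ Sven ∩ Vera: 10:10–10:20, 15:30–15:50.
Common window lengths: 10, 20 min; longest is 20.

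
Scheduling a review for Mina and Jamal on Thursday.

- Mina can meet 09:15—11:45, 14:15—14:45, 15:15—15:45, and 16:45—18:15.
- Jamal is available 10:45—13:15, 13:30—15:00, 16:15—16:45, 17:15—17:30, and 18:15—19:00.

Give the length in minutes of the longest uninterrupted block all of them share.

60 minutes

Mina ∩ Jamal: 10:45–11:45, 14:15–14:45, 17:15–17:30.
Common window lengths: 60, 30, 15 min; longest is 60.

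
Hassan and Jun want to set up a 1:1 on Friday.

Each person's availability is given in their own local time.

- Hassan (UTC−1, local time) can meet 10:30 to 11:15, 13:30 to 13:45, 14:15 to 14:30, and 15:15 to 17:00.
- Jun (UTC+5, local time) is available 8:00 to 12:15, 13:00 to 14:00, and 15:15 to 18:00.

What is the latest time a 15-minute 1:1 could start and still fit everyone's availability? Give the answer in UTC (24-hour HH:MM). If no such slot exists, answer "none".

Hassan → UTC: 11:30–12:15, 14:30–14:45, 15:15–15:30, 16:15–18:00.
Jun → UTC: 03:00–07:15, 08:00–09:00, 10:15–13:00.
Hassan ∩ Jun: 11:30–12:15.
Windows ≥ 15 min: 11:30–12:15.
Latest start in the last window 11:30–12:15 is 12:15 − 15 min = 12:00.

12:00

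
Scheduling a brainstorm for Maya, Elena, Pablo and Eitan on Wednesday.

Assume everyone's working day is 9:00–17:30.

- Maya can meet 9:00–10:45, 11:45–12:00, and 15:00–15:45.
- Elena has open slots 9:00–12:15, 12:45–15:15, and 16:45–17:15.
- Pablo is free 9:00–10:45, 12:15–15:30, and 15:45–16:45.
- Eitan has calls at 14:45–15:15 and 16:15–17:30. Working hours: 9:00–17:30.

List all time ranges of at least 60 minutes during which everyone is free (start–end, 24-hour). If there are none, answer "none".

Eitan free within 09:00–17:30: 09:00–14:45, 15:15–16:15.
Maya ∩ Elena: 09:00–10:45, 11:45–12:00, 15:00–15:15.
Maya ∩ Elena ∩ Pablo: 09:00–10:45, 15:00–15:15.
Maya ∩ Elena ∩ Pablo ∩ Eitan: 09:00–10:45.
Windows ≥ 60 min: 09:00–10:45.

09:00–10:45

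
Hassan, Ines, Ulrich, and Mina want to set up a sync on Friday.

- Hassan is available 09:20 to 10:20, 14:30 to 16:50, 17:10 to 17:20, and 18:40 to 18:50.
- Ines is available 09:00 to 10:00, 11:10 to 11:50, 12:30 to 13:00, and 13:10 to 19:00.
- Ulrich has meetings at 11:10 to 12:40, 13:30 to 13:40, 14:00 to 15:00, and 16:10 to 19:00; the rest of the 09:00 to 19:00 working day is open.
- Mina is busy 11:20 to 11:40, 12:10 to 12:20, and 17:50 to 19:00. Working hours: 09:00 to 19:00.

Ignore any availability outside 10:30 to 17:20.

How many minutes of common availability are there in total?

Ulrich free within 09:00–19:00: 09:00–11:10, 12:40–13:30, 13:40–14:00, 15:00–16:10.
Mina free within 09:00–19:00: 09:00–11:20, 11:40–12:10, 12:20–17:50.
Hassan ∩ Ines: 09:20–10:00, 14:30–16:50, 17:10–17:20, 18:40–18:50.
Hassan ∩ Ines ∩ Ulrich: 09:20–10:00, 15:00–16:10.
Hassan ∩ Ines ∩ Ulrich ∩ Mina: 09:20–10:00, 15:00–16:10.
Restricted to 10:30–17:20: 15:00–16:10.
Total common minutes: 70.

70 minutes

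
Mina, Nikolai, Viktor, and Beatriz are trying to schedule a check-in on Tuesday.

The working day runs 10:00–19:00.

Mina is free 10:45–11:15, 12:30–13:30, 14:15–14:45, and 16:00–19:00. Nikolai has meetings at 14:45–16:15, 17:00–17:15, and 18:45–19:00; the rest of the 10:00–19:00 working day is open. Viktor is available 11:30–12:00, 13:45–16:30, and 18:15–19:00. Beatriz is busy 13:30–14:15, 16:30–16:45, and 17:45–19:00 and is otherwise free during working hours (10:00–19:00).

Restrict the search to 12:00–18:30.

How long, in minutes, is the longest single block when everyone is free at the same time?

30 minutes

Nikolai free within 10:00–19:00: 10:00–14:45, 16:15–17:00, 17:15–18:45.
Beatriz free within 10:00–19:00: 10:00–13:30, 14:15–16:30, 16:45–17:45.
Mina ∩ Nikolai: 10:45–11:15, 12:30–13:30, 14:15–14:45, 16:15–17:00, 17:15–18:45.
Mina ∩ Nikolai ∩ Viktor: 14:15–14:45, 16:15–16:30, 18:15–18:45.
Mina ∩ Nikolai ∩ Viktor ∩ Beatriz: 14:15–14:45, 16:15–16:30.
Restricted to 12:00–18:30: 14:15–14:45, 16:15–16:30.
Common window lengths: 30, 15 min; longest is 30.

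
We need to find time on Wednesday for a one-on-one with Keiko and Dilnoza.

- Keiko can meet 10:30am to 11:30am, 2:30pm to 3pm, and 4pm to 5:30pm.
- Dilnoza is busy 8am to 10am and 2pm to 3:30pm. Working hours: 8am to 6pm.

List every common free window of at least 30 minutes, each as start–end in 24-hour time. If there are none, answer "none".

10:30–11:30, 16:00–17:30

Dilnoza free within 08:00–18:00: 10:00–14:00, 15:30–18:00.
Keiko ∩ Dilnoza: 10:30–11:30, 16:00–17:30.
Windows ≥ 30 min: 10:30–11:30, 16:00–17:30.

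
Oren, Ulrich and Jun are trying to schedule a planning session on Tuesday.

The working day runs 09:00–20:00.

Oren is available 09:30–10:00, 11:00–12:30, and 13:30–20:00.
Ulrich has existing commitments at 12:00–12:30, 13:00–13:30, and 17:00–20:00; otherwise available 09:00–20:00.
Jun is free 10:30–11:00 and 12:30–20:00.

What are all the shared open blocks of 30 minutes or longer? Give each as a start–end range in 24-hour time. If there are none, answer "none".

Ulrich free within 09:00–20:00: 09:00–12:00, 12:30–13:00, 13:30–17:00.
Oren ∩ Ulrich: 09:30–10:00, 11:00–12:00, 13:30–17:00.
Oren ∩ Ulrich ∩ Jun: 13:30–17:00.
Windows ≥ 30 min: 13:30–17:00.

13:30–17:00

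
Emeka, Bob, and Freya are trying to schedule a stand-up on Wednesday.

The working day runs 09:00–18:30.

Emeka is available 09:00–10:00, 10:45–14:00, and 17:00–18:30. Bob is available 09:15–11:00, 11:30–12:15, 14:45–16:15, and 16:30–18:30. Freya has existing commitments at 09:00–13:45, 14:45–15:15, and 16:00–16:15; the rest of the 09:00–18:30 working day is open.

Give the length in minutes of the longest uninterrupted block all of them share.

90 minutes

Freya free within 09:00–18:30: 13:45–14:45, 15:15–16:00, 16:15–18:30.
Emeka ∩ Bob: 09:15–10:00, 10:45–11:00, 11:30–12:15, 17:00–18:30.
Emeka ∩ Bob ∩ Freya: 17:00–18:30.
Single common window of 90 minutes.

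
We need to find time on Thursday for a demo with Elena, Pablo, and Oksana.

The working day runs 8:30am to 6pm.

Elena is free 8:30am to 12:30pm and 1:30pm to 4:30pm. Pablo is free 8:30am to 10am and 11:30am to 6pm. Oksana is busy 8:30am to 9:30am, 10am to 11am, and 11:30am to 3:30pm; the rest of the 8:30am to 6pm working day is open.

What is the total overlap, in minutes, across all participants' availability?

Oksana free within 08:30–18:00: 09:30–10:00, 11:00–11:30, 15:30–18:00.
Elena ∩ Pablo: 08:30–10:00, 11:30–12:30, 13:30–16:30.
Elena ∩ Pablo ∩ Oksana: 09:30–10:00, 15:30–16:30.
Total common minutes: 30 + 60 = 90.

90 minutes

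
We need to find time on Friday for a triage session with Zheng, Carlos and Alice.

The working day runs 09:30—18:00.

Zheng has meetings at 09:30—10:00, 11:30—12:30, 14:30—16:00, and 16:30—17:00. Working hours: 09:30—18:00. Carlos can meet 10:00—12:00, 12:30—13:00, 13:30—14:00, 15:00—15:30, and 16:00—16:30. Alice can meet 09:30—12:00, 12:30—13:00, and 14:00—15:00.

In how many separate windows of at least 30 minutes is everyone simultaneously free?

Zheng free within 09:30–18:00: 10:00–11:30, 12:30–14:30, 16:00–16:30, 17:00–18:00.
Zheng ∩ Carlos: 10:00–11:30, 12:30–13:00, 13:30–14:00, 16:00–16:30.
Zheng ∩ Carlos ∩ Alice: 10:00–11:30, 12:30–13:00.
Windows ≥ 30 min: 10:00–11:30, 12:30–13:00.
That's 2 windows.

2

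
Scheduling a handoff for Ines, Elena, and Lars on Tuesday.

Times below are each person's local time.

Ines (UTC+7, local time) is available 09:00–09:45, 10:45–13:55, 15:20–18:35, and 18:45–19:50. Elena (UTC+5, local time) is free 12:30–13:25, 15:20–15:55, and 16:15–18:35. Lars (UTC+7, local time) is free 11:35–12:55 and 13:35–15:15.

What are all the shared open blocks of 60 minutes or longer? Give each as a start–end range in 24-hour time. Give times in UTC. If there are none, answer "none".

none

Ines → UTC: 02:00–02:45, 03:45–06:55, 08:20–11:35, 11:45–12:50.
Elena → UTC: 07:30–08:25, 10:20–10:55, 11:15–13:35.
Lars → UTC: 04:35–05:55, 06:35–08:15.
Ines ∩ Elena: 08:20–08:25, 10:20–10:55, 11:15–11:35, 11:45–12:50.
Ines ∩ Elena ∩ Lars: (none).
Windows ≥ 60 min: (none).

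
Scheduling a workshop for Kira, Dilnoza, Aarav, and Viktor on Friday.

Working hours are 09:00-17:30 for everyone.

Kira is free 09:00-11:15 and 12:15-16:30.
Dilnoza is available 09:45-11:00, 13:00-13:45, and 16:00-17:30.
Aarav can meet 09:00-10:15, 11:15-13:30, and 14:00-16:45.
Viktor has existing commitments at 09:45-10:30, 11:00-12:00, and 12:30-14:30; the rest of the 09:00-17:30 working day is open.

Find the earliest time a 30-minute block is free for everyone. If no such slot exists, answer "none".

Viktor free within 09:00–17:30: 09:00–09:45, 10:30–11:00, 12:00–12:30, 14:30–17:30.
Kira ∩ Dilnoza: 09:45–11:00, 13:00–13:45, 16:00–16:30.
Kira ∩ Dilnoza ∩ Aarav: 09:45–10:15, 13:00–13:30, 16:00–16:30.
Kira ∩ Dilnoza ∩ Aarav ∩ Viktor: 16:00–16:30.
Windows ≥ 30 min: 16:00–16:30.
Earliest such window starts at 16:00.

16:00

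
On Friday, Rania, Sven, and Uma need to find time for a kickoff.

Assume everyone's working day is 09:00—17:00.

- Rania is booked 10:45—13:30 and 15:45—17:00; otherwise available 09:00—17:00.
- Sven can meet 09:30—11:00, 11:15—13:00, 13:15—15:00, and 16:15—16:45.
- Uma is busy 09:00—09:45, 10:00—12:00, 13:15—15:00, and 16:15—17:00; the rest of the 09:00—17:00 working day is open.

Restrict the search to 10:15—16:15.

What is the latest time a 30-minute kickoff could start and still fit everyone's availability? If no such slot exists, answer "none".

Rania free within 09:00–17:00: 09:00–10:45, 13:30–15:45.
Uma free within 09:00–17:00: 09:45–10:00, 12:00–13:15, 15:00–16:15.
Rania ∩ Sven: 09:30–10:45, 13:30–15:00.
Rania ∩ Sven ∩ Uma: 09:45–10:00.
Restricted to 10:15–16:15: (none).
Windows ≥ 30 min: (none).

none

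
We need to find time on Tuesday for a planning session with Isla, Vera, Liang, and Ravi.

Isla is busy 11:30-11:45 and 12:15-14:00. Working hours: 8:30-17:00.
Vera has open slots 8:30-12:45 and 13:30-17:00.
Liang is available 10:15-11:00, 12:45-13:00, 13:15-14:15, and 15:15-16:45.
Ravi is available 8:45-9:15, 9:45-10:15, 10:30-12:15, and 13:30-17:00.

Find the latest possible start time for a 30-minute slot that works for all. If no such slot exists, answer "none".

16:15

Isla free within 08:30–17:00: 08:30–11:30, 11:45–12:15, 14:00–17:00.
Isla ∩ Vera: 08:30–11:30, 11:45–12:15, 14:00–17:00.
Isla ∩ Vera ∩ Liang: 10:15–11:00, 14:00–14:15, 15:15–16:45.
Isla ∩ Vera ∩ Liang ∩ Ravi: 10:30–11:00, 14:00–14:15, 15:15–16:45.
Windows ≥ 30 min: 10:30–11:00, 15:15–16:45.
Latest start in the last window 15:15–16:45 is 16:45 − 30 min = 16:15.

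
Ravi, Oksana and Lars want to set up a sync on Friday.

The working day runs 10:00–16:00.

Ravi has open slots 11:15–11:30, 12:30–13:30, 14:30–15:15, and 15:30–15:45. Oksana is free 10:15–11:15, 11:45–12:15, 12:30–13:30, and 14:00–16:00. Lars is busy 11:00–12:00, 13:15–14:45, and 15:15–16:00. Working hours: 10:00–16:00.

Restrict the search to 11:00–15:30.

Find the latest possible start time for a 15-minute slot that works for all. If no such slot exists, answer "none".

15:00

Lars free within 10:00–16:00: 10:00–11:00, 12:00–13:15, 14:45–15:15.
Ravi ∩ Oksana: 12:30–13:30, 14:30–15:15, 15:30–15:45.
Ravi ∩ Oksana ∩ Lars: 12:30–13:15, 14:45–15:15.
Restricted to 11:00–15:30: 12:30–13:15, 14:45–15:15.
Windows ≥ 15 min: 12:30–13:15, 14:45–15:15.
Latest start in the last window 14:45–15:15 is 15:15 − 15 min = 15:00.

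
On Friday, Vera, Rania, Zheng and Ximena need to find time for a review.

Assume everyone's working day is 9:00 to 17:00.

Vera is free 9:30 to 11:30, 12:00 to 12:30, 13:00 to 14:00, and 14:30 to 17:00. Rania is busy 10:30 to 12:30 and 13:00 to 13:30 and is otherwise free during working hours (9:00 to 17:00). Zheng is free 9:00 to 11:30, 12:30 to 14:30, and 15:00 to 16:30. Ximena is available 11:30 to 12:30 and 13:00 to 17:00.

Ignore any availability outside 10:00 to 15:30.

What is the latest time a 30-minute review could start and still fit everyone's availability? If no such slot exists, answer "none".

15:00

Rania free within 09:00–17:00: 09:00–10:30, 12:30–13:00, 13:30–17:00.
Vera ∩ Rania: 09:30–10:30, 13:30–14:00, 14:30–17:00.
Vera ∩ Rania ∩ Zheng: 09:30–10:30, 13:30–14:00, 15:00–16:30.
Vera ∩ Rania ∩ Zheng ∩ Ximena: 13:30–14:00, 15:00–16:30.
Restricted to 10:00–15:30: 13:30–14:00, 15:00–15:30.
Windows ≥ 30 min: 13:30–14:00, 15:00–15:30.
Latest start in the last window 15:00–15:30 is 15:30 − 30 min = 15:00.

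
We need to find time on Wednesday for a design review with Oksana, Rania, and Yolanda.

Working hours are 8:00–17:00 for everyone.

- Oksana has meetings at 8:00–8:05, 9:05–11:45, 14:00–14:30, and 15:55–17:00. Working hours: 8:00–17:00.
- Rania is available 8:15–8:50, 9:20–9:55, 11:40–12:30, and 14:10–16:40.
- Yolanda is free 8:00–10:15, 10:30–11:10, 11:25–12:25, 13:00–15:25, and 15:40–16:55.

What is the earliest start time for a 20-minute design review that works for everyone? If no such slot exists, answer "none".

08:15

Oksana free within 08:00–17:00: 08:05–09:05, 11:45–14:00, 14:30–15:55.
Oksana ∩ Rania: 08:15–08:50, 11:45–12:30, 14:30–15:55.
Oksana ∩ Rania ∩ Yolanda: 08:15–08:50, 11:45–12:25, 14:30–15:25, 15:40–15:55.
Windows ≥ 20 min: 08:15–08:50, 11:45–12:25, 14:30–15:25.
Earliest such window starts at 08:15.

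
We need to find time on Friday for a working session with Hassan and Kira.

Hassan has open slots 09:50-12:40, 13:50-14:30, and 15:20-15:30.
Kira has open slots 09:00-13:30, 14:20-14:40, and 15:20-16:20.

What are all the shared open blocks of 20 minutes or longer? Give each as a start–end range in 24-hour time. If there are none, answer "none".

09:50–12:40

Hassan ∩ Kira: 09:50–12:40, 14:20–14:30, 15:20–15:30.
Windows ≥ 20 min: 09:50–12:40.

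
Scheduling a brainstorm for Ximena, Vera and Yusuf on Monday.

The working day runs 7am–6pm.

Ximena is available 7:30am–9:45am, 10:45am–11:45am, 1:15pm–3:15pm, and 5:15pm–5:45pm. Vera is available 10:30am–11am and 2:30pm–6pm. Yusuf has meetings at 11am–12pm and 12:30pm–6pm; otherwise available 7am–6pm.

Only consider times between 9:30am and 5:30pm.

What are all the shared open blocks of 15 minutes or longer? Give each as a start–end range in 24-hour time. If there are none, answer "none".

Yusuf free within 07:00–18:00: 07:00–11:00, 12:00–12:30.
Ximena ∩ Vera: 10:45–11:00, 14:30–15:15, 17:15–17:45.
Ximena ∩ Vera ∩ Yusuf: 10:45–11:00.
Restricted to 09:30–17:30: 10:45–11:00.
Windows ≥ 15 min: 10:45–11:00.

10:45–11:00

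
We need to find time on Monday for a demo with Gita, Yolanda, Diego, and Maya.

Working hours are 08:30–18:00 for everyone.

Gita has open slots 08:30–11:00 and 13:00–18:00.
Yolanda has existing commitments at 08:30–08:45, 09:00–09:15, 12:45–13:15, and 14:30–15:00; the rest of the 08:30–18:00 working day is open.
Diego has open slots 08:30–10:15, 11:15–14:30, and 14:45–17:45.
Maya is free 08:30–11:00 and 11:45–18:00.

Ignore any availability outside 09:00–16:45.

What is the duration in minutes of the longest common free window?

105 minutes

Yolanda free within 08:30–18:00: 08:45–09:00, 09:15–12:45, 13:15–14:30, 15:00–18:00.
Gita ∩ Yolanda: 08:45–09:00, 09:15–11:00, 13:15–14:30, 15:00–18:00.
Gita ∩ Yolanda ∩ Diego: 08:45–09:00, 09:15–10:15, 13:15–14:30, 15:00–17:45.
Gita ∩ Yolanda ∩ Diego ∩ Maya: 08:45–09:00, 09:15–10:15, 13:15–14:30, 15:00–17:45.
Restricted to 09:00–16:45: 09:15–10:15, 13:15–14:30, 15:00–16:45.
Common window lengths: 60, 75, 105 min; longest is 105.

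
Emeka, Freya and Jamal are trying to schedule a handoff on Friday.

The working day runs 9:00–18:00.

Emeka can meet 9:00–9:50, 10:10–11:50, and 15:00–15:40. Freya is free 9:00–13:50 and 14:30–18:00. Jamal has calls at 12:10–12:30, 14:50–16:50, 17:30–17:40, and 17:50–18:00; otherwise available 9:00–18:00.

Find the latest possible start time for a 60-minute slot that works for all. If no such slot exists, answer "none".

10:50

Jamal free within 09:00–18:00: 09:00–12:10, 12:30–14:50, 16:50–17:30, 17:40–17:50.
Emeka ∩ Freya: 09:00–09:50, 10:10–11:50, 15:00–15:40.
Emeka ∩ Freya ∩ Jamal: 09:00–09:50, 10:10–11:50.
Windows ≥ 60 min: 10:10–11:50.
Latest start in the last window 10:10–11:50 is 11:50 − 60 min = 10:50.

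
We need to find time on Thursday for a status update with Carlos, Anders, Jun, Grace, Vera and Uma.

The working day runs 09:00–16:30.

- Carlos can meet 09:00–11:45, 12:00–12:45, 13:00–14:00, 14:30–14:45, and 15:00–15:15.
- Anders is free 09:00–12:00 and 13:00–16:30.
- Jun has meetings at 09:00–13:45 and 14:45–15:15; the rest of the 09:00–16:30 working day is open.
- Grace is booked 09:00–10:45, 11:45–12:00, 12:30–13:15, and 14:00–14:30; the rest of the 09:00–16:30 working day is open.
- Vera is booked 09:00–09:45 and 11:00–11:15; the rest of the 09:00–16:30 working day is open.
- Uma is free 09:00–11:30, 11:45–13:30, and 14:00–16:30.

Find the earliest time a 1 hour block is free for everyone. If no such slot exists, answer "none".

none

Jun free within 09:00–16:30: 13:45–14:45, 15:15–16:30.
Grace free within 09:00–16:30: 10:45–11:45, 12:00–12:30, 13:15–14:00, 14:30–16:30.
Vera free within 09:00–16:30: 09:45–11:00, 11:15–16:30.
Carlos ∩ Anders: 09:00–11:45, 13:00–14:00, 14:30–14:45, 15:00–15:15.
Carlos ∩ Anders ∩ Jun: 13:45–14:00, 14:30–14:45.
Carlos ∩ Anders ∩ Jun ∩ Grace: 13:45–14:00, 14:30–14:45.
Carlos ∩ Anders ∩ Jun ∩ Grace ∩ Vera: 13:45–14:00, 14:30–14:45.
Carlos ∩ Anders ∩ Jun ∩ Grace ∩ Vera ∩ Uma: 14:30–14:45.
Windows ≥ 60 min: (none).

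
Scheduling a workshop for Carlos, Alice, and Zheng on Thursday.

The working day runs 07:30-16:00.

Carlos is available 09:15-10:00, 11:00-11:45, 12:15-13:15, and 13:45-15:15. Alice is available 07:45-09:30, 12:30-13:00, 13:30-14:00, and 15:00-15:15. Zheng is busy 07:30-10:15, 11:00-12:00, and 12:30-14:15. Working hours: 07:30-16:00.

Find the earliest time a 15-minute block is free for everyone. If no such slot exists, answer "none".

15:00

Zheng free within 07:30–16:00: 10:15–11:00, 12:00–12:30, 14:15–16:00.
Carlos ∩ Alice: 09:15–09:30, 12:30–13:00, 13:45–14:00, 15:00–15:15.
Carlos ∩ Alice ∩ Zheng: 15:00–15:15.
Windows ≥ 15 min: 15:00–15:15.
Earliest such window starts at 15:00.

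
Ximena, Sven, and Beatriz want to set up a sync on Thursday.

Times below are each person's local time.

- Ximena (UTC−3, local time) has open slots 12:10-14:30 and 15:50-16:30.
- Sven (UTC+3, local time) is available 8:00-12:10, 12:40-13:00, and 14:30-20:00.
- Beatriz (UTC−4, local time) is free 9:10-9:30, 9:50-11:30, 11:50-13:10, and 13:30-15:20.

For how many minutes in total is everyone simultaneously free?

90 minutes

Ximena → UTC: 15:10–17:30, 18:50–19:30.
Sven → UTC: 05:00–09:10, 09:40–10:00, 11:30–17:00.
Beatriz → UTC: 13:10–13:30, 13:50–15:30, 15:50–17:10, 17:30–19:20.
Ximena ∩ Sven: 15:10–17:00.
Ximena ∩ Sven ∩ Beatriz: 15:10–15:30, 15:50–17:00.
Total common minutes: 20 + 70 = 90.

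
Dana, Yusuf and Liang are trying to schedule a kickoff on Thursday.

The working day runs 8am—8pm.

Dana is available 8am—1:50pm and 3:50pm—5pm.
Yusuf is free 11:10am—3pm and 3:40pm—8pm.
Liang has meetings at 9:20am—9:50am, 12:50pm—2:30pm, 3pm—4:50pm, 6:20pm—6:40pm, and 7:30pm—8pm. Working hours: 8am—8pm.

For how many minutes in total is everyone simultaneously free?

110 minutes

Liang free within 08:00–20:00: 08:00–09:20, 09:50–12:50, 14:30–15:00, 16:50–18:20, 18:40–19:30.
Dana ∩ Yusuf: 11:10–13:50, 15:50–17:00.
Dana ∩ Yusuf ∩ Liang: 11:10–12:50, 16:50–17:00.
Total common minutes: 100 + 10 = 110.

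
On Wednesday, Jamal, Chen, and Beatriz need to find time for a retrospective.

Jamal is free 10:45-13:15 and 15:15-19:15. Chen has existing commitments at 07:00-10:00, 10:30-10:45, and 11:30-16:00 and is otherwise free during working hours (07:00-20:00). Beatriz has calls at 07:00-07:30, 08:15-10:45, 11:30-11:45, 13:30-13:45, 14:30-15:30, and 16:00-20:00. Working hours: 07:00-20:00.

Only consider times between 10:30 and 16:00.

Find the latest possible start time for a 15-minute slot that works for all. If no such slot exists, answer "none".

11:15

Chen free within 07:00–20:00: 10:00–10:30, 10:45–11:30, 16:00–20:00.
Beatriz free within 07:00–20:00: 07:30–08:15, 10:45–11:30, 11:45–13:30, 13:45–14:30, 15:30–16:00.
Jamal ∩ Chen: 10:45–11:30, 16:00–19:15.
Jamal ∩ Chen ∩ Beatriz: 10:45–11:30.
Restricted to 10:30–16:00: 10:45–11:30.
Windows ≥ 15 min: 10:45–11:30.
Latest start in the last window 10:45–11:30 is 11:30 − 15 min = 11:15.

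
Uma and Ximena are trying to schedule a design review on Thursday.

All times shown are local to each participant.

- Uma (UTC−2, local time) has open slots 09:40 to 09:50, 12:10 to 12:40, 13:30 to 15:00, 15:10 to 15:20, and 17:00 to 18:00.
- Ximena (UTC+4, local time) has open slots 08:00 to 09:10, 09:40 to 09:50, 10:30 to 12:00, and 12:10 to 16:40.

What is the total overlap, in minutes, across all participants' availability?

Uma → UTC: 11:40–11:50, 14:10–14:40, 15:30–17:00, 17:10–17:20, 19:00–20:00.
Ximena → UTC: 04:00–05:10, 05:40–05:50, 06:30–08:00, 08:10–12:40.
Uma ∩ Ximena: 11:40–11:50.
Total common minutes: 10.

10 minutes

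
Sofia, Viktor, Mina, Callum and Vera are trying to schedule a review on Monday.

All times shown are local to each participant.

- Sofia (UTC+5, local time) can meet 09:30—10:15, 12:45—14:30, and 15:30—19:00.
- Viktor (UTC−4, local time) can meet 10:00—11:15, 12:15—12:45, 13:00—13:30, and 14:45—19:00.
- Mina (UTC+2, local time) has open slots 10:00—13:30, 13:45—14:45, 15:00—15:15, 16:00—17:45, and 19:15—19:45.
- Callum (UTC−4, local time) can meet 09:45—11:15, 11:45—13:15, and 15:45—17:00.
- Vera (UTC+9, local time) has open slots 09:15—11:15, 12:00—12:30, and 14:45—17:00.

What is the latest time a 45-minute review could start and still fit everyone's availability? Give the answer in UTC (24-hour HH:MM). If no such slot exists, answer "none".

none

Sofia → UTC: 04:30–05:15, 07:45–09:30, 10:30–14:00.
Viktor → UTC: 14:00–15:15, 16:15–16:45, 17:00–17:30, 18:45–23:00.
Mina → UTC: 08:00–11:30, 11:45–12:45, 13:00–13:15, 14:00–15:45, 17:15–17:45.
Callum → UTC: 13:45–15:15, 15:45–17:15, 19:45–21:00.
Vera → UTC: 00:15–02:15, 03:00–03:30, 05:45–08:00.
Sofia ∩ Viktor: (none).
Sofia ∩ Viktor ∩ Mina: (none).
Sofia ∩ Viktor ∩ Mina ∩ Callum: (none).
Sofia ∩ Viktor ∩ Mina ∩ Callum ∩ Vera: (none).
Windows ≥ 45 min: (none).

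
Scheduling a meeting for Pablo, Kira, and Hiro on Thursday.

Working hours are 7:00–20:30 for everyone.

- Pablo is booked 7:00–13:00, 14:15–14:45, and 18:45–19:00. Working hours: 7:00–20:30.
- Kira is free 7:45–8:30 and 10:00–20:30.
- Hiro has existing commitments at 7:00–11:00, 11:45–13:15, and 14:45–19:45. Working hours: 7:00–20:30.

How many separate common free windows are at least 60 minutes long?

Pablo free within 07:00–20:30: 13:00–14:15, 14:45–18:45, 19:00–20:30.
Hiro free within 07:00–20:30: 11:00–11:45, 13:15–14:45, 19:45–20:30.
Pablo ∩ Kira: 13:00–14:15, 14:45–18:45, 19:00–20:30.
Pablo ∩ Kira ∩ Hiro: 13:15–14:15, 19:45–20:30.
Windows ≥ 60 min: 13:15–14:15.
That's 1 window.

1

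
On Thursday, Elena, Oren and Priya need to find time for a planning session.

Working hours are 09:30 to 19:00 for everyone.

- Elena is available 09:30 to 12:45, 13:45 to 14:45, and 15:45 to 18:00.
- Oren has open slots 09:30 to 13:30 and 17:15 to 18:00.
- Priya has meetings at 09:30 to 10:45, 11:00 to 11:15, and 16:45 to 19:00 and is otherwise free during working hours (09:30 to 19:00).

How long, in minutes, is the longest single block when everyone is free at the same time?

90 minutes

Priya free within 09:30–19:00: 10:45–11:00, 11:15–16:45.
Elena ∩ Oren: 09:30–12:45, 17:15–18:00.
Elena ∩ Oren ∩ Priya: 10:45–11:00, 11:15–12:45.
Common window lengths: 15, 90 min; longest is 90.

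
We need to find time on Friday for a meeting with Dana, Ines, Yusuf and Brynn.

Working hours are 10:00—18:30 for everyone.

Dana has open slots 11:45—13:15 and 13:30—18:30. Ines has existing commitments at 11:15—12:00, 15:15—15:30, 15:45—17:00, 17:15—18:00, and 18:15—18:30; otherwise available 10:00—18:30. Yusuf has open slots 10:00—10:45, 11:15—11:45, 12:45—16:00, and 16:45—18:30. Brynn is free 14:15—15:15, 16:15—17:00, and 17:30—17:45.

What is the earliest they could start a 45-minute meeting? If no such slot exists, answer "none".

Ines free within 10:00–18:30: 10:00–11:15, 12:00–15:15, 15:30–15:45, 17:00–17:15, 18:00–18:15.
Dana ∩ Ines: 12:00–13:15, 13:30–15:15, 15:30–15:45, 17:00–17:15, 18:00–18:15.
Dana ∩ Ines ∩ Yusuf: 12:45–13:15, 13:30–15:15, 15:30–15:45, 17:00–17:15, 18:00–18:15.
Dana ∩ Ines ∩ Yusuf ∩ Brynn: 14:15–15:15.
Windows ≥ 45 min: 14:15–15:15.
Earliest such window starts at 14:15.

14:15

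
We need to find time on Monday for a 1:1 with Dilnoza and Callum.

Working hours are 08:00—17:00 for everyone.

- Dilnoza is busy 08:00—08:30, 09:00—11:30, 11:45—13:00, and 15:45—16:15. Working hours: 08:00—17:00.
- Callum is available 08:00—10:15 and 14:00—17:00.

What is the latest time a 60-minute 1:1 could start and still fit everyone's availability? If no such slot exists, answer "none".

Dilnoza free within 08:00–17:00: 08:30–09:00, 11:30–11:45, 13:00–15:45, 16:15–17:00.
Dilnoza ∩ Callum: 08:30–09:00, 14:00–15:45, 16:15–17:00.
Windows ≥ 60 min: 14:00–15:45.
Latest start in the last window 14:00–15:45 is 15:45 − 60 min = 14:45.

14:45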